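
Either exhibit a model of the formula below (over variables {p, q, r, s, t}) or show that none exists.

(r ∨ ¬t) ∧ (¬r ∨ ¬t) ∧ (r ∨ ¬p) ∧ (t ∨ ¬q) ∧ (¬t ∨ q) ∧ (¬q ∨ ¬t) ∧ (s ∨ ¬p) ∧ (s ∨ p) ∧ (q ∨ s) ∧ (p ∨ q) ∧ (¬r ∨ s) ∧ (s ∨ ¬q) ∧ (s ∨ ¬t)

p: True; q: False; r: True; s: True; t: False

Suppose r = True.
Unit clause (¬t) forces t = False.
Unit clause (¬q) forces q = False.
Unit clause (s) forces s = True.
Unit clause (p) forces p = True.
Every clause now holds.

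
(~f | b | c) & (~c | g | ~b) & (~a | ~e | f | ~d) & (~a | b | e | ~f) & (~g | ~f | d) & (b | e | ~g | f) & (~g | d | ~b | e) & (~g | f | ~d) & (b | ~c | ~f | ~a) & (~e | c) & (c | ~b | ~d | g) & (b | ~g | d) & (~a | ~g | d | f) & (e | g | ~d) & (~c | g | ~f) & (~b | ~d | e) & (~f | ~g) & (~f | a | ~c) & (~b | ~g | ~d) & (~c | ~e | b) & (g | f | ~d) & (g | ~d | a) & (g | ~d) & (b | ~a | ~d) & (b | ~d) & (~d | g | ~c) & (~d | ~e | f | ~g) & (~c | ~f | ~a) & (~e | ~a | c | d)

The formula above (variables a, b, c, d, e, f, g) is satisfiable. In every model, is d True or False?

Suppose d = 1.
Unit clause (g) forces g = 1.
Unit clause (f) forces f = 1.
But (~f) is also a unit clause — contradiction.
So every satisfying assignment has d = False.

False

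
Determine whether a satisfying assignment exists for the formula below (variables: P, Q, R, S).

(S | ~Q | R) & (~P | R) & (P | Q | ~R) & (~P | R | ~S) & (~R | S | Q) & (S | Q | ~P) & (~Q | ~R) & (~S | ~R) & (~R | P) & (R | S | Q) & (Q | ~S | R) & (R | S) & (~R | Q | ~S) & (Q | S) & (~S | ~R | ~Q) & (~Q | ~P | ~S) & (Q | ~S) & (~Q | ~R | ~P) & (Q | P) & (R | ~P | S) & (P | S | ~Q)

Satisfiable

Case P = 0:
From the singleton clause (~R), R = 0.
From the singleton clause (S), S = 1.
From the singleton clause (Q), Q = 1.
This assignment satisfies each clause.
A satisfying assignment: P ↦ 0, Q ↦ 1, R ↦ 0, S ↦ 1.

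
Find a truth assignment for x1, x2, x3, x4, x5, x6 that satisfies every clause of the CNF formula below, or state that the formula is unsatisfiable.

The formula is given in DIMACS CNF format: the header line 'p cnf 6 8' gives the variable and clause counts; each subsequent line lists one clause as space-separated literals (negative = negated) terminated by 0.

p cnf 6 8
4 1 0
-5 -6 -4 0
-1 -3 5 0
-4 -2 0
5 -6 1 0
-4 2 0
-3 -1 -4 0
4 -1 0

UNSATISFIABLE

Suppose x4 = True.
The clause (¬x2) is unit, so x2 = False.
Now (x2) is unsatisfied and unit — conflict.
So x4 must be the other value — set x4 = False.
The clause (x1) is unit, so x1 = True.
Now (¬x1) is unsatisfied and unit — conflict.
Either choice for x4 ends in contradiction.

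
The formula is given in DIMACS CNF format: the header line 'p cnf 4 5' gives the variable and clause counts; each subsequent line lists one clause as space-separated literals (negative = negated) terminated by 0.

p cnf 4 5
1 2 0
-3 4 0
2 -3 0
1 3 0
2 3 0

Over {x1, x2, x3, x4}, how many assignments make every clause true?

4

There are 2^4 = 16 truth assignments over (x1, x2, x3, x4).
Split on x3. With x3 = True, the clauses containing x3 are satisfied and ¬x3 drops from the rest; 2 of the 2^3 = 8 assignments to the other variables satisfy what remains.
With x3 = False, by the same count on the reduced clause set, 2 assignments work.
Total: 2 + 2 = 4.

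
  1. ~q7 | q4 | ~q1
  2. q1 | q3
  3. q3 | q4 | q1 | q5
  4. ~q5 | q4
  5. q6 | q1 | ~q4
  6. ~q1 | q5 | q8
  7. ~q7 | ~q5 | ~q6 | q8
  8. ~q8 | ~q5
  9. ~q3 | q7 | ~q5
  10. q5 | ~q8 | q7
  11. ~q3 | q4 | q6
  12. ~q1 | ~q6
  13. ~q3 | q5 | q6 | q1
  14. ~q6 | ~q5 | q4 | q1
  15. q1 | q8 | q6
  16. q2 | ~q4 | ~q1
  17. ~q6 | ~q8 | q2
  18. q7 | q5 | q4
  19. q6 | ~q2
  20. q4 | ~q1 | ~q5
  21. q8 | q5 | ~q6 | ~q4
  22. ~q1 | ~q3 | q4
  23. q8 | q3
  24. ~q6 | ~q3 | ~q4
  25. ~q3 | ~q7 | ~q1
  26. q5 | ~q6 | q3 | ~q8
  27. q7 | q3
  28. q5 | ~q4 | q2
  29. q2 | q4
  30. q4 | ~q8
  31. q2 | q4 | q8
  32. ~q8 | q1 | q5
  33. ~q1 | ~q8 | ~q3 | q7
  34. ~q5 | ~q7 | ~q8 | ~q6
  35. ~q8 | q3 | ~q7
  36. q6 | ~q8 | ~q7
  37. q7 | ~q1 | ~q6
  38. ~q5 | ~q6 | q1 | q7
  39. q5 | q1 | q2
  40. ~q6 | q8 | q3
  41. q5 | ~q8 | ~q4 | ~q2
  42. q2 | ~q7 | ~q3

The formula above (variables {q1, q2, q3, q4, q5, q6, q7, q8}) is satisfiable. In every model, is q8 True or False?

False

Suppose q8 = 1.
From the singleton clause (~q5), q5 = 0.
From the singleton clause (q7), q7 = 1.
From the singleton clause (q4), q4 = 1.
From the singleton clause (q2), q2 = 1.
That conflicts with the unit clause (~q2).
So every satisfying assignment has q8 = False.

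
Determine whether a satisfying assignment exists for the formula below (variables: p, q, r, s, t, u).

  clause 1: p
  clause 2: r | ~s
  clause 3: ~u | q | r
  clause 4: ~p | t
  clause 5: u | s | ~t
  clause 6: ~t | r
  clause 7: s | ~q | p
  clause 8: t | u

Yes, satisfiable

Unit clause (p) forces p = 1.
Unit clause (t) forces t = 1.
Unit clause (r) forces r = 1.
Case u = 1:
All clauses hold; q, s can take either value.
A satisfying assignment: p=1,  q=0,  r=1,  s=1,  t=1,  u=1.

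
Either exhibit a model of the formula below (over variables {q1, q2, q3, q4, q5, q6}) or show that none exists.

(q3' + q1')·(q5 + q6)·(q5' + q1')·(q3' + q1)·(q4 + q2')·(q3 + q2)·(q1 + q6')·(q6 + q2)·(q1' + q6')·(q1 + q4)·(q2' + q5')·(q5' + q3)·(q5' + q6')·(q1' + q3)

Branch on q3: set q3 = 0.
(q2) alone gives q2 = 1.
(q4) alone gives q4 = 1.
(q5') alone gives q5 = 0.
(q6) alone gives q6 = 1.
(q1) alone gives q1 = 1.
But (q1') is also a unit clause — contradiction.
So q3 must be the other value — set q3 = 1.
(q1') alone gives q1 = 0.
But (q1) is also a unit clause — contradiction.
Neither q3 = 1 nor q3 = 0 works.

UNSATISFIABLE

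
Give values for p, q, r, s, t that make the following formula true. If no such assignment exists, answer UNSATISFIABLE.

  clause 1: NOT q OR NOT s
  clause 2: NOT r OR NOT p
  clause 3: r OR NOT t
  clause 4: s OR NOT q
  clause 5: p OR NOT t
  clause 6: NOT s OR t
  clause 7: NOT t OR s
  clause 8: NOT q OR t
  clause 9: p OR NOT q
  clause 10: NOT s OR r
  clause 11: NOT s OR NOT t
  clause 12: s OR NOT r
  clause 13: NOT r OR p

p=true,  q=false,  r=false,  s=false,  t=false

Branch on q: set q = false.
Branch on r: set r = false.
From the singleton clause (NOT t), t = false.
From the singleton clause (NOT s), s = false.
Every clause is now satisfied; p is unconstrained.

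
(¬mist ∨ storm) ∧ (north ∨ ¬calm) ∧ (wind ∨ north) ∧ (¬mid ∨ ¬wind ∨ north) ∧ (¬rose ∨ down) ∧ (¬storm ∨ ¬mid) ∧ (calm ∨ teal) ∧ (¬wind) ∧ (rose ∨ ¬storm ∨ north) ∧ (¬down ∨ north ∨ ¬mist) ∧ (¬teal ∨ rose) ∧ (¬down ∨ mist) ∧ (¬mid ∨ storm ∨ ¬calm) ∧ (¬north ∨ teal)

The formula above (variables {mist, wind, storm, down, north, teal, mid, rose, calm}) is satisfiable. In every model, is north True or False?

Suppose north = False.
The clause (¬calm) is unit, so calm = False.
The clause (wind) is unit, so wind = True.
That conflicts with the unit clause (¬wind).
So every satisfying assignment has north = True.

True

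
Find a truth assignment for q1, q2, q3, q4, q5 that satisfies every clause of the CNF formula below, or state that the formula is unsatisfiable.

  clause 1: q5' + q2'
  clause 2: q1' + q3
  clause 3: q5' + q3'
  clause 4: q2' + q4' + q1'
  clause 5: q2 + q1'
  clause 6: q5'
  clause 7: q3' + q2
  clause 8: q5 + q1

q1 ↦ 1,  q2 ↦ 1,  q3 ↦ 1,  q4 ↦ 0,  q5 ↦ 0

From the singleton clause (q5'), q5 = 0.
From the singleton clause (q1), q1 = 1.
From the singleton clause (q3), q3 = 1.
From the singleton clause (q2), q2 = 1.
From the singleton clause (q4'), q4 = 0.
This assignment satisfies each clause.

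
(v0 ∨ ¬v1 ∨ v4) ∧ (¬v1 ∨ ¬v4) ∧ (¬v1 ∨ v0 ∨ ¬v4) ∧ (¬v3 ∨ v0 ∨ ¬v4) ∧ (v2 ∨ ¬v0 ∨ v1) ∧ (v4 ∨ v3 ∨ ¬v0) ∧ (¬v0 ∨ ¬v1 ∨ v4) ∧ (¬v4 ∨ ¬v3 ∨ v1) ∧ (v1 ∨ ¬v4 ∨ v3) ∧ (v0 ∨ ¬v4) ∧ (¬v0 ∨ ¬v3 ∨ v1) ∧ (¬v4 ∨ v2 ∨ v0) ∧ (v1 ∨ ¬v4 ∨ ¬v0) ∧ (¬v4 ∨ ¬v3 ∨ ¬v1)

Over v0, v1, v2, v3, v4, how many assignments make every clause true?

4

There are 2^5 = 32 truth assignments over (v0, v1, v2, v3, v4).
Split on v2. With v2 = True, the clauses containing v2 are satisfied and ¬v2 drops from the rest; 2 of the 2^4 = 16 assignments to the other variables satisfy what remains.
With v2 = False, by the same count on the reduced clause set, 2 assignments work.
(One model: v0=F, v1=F, v2=F, v3=F, v4=F.)
Total: 2 + 2 = 4.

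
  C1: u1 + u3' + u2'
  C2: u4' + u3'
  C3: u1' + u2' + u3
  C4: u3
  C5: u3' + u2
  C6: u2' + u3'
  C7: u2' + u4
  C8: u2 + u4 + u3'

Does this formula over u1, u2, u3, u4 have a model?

No

The clause (u3) is unit, so u3 = 1.
The clause (u4') is unit, so u4 = 0.
The clause (u2) is unit, so u2 = 1.
That conflicts with the unit clause (u2').
No assignment satisfies every clause.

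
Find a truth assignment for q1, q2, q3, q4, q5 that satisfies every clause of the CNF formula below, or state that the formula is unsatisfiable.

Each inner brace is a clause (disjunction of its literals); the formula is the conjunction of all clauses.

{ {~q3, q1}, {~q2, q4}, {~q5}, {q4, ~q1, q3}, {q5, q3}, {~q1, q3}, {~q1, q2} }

From the singleton clause (~q5), q5 = 0.
From the singleton clause (q3), q3 = 1.
From the singleton clause (q1), q1 = 1.
From the singleton clause (q2), q2 = 1.
From the singleton clause (q4), q4 = 1.
All clauses are satisfied.

q1: 1; q2: 1; q3: 1; q4: 1; q5: 0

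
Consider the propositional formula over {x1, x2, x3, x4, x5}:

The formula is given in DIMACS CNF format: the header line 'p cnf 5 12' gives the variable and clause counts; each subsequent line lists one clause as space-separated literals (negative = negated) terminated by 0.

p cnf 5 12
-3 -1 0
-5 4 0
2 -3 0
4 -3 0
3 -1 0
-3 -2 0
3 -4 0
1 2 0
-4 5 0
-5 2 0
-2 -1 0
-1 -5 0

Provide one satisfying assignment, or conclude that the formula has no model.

Suppose x3 = False.
Unit clause (¬x1) forces x1 = False.
Unit clause (¬x4) forces x4 = False.
Unit clause (¬x5) forces x5 = False.
Unit clause (x2) forces x2 = True.
All clauses are satisfied.

x1: False; x2: True; x3: False; x4: False; x5: False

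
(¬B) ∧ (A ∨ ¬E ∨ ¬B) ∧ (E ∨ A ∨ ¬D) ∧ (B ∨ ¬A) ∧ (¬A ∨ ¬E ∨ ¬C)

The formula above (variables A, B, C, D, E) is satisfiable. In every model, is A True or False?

False

Suppose A = True.
(¬B) alone gives B = False.
That conflicts with the unit clause (B).
So every satisfying assignment has A = False.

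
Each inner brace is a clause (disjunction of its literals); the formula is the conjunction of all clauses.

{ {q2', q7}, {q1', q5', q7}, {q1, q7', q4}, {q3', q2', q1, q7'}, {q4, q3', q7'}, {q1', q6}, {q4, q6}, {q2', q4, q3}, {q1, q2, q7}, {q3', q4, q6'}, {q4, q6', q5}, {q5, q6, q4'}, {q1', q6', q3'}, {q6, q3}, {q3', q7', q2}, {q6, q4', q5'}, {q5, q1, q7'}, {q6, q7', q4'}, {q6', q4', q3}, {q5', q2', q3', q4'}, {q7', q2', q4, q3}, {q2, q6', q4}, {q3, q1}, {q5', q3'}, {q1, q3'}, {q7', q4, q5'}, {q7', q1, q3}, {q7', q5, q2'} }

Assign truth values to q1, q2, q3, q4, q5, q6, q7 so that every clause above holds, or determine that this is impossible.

UNSATISFIABLE

Branch on q2: set q2 = 0.
Branch on q1: set q1 = 0.
Unit clause (q7) forces q7 = 1.
Unit clause (q4) forces q4 = 1.
Unit clause (q3') forces q3 = 0.
Now (q3) is unsatisfied and unit — conflict.
Undo q1 and try q1 = 1.
Unit clause (q6) forces q6 = 1.
Unit clause (q3') forces q3 = 0.
Unit clause (q4') forces q4 = 0.
Now (q4) is unsatisfied and unit — conflict.
Either choice for q1 ends in contradiction.
Undo q2 and try q2 = 1.
Unit clause (q7) forces q7 = 1.
Unit clause (q5) forces q5 = 1.
Unit clause (q3') forces q3 = 0.
Unit clause (q4) forces q4 = 1.
Unit clause (q6) forces q6 = 1.
Now (q6') is unsatisfied and unit — conflict.
Either choice for q2 ends in contradiction.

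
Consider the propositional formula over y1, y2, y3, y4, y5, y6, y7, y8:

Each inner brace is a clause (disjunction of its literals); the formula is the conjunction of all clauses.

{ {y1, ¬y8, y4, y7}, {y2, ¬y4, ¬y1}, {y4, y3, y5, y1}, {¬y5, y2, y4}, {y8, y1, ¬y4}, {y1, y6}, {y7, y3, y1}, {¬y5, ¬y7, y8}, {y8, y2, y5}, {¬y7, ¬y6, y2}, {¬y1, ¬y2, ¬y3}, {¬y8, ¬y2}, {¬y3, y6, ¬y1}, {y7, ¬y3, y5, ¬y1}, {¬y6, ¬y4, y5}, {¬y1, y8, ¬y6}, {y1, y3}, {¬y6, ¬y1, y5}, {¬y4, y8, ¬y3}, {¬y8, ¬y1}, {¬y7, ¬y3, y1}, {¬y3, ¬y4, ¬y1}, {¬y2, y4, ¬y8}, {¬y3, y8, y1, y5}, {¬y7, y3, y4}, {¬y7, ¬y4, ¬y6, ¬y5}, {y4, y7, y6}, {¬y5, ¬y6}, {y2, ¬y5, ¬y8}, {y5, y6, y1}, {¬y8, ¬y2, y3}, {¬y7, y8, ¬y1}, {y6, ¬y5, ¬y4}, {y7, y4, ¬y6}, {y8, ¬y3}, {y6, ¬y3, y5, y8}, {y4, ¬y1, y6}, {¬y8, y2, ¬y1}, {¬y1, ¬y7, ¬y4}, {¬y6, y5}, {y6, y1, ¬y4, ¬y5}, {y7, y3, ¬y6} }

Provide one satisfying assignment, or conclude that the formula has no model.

Branch on y1: set y1 = True.
Unit clause (¬y8) forces y8 = False.
Unit clause (¬y6) forces y6 = False.
Unit clause (¬y3) forces y3 = False.
Unit clause (¬y7) forces y7 = False.
Unit clause (y4) forces y4 = True.
Unit clause (y2) forces y2 = True.
Unit clause (¬y5) forces y5 = False.
This assignment satisfies each clause.

y1=True, y2=True, y3=False, y4=True, y5=False, y6=False, y7=False, y8=False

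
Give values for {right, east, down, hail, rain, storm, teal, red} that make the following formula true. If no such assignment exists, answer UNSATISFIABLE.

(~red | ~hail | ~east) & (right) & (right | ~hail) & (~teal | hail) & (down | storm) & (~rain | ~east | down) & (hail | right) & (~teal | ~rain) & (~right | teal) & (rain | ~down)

From the singleton clause (right), right = 1.
From the singleton clause (teal), teal = 1.
From the singleton clause (hail), hail = 1.
From the singleton clause (~rain), rain = 0.
From the singleton clause (~down), down = 0.
From the singleton clause (storm), storm = 1.
Try red = 1.
From the singleton clause (~east), east = 0.
This assignment satisfies each clause.

right ↦ 1, east ↦ 0, down ↦ 0, hail ↦ 1, rain ↦ 0, storm ↦ 1, teal ↦ 1, red ↦ 1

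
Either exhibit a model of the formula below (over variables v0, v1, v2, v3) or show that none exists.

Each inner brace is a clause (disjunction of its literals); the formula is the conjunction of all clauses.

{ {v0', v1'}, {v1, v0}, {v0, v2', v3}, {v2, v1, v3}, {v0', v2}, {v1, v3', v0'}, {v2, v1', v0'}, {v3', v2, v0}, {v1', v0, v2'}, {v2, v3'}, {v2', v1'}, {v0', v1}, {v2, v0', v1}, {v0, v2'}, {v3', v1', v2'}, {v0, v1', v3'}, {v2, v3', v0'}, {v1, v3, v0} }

v0: 0; v1: 1; v2: 0; v3: 0

Case v0 = 0:
Unit clause (v1) forces v1 = 1.
Unit clause (v2') forces v2 = 0.
Unit clause (v3') forces v3 = 0.
This assignment satisfies each clause.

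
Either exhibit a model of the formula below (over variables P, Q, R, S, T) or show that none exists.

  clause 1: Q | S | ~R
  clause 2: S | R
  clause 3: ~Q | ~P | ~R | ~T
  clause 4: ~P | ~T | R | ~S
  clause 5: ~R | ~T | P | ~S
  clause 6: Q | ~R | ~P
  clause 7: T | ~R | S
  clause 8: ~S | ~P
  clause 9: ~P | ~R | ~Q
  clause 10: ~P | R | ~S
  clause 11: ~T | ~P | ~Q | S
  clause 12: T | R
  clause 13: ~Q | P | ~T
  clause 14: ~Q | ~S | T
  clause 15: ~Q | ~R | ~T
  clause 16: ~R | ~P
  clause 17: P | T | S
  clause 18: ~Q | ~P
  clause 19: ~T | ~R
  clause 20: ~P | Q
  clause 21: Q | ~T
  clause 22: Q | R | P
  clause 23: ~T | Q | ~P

P=0, Q=0, R=1, S=1, T=0

Try S = 1.
(~P) alone gives P = 0.
Try R = 1.
(~T) alone gives T = 0.
(~Q) alone gives Q = 0.
This assignment satisfies each clause.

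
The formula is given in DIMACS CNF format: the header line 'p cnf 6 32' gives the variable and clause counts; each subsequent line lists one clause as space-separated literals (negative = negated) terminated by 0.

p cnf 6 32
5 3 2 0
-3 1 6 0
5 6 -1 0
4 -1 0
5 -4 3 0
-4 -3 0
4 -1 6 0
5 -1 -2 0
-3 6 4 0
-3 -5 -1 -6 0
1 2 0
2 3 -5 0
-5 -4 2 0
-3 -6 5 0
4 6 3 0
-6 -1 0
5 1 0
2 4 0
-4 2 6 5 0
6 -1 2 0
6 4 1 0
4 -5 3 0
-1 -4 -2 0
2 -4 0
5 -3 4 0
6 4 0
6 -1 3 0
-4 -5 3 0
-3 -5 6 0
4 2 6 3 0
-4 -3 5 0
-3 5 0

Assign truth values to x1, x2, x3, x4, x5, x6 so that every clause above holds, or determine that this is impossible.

Try x4 = False.
From the singleton clause (¬x1), x1 = False.
From the singleton clause (x2), x2 = True.
From the singleton clause (x5), x5 = True.
From the singleton clause (x6), x6 = True.
From the singleton clause (x3), x3 = True.
This assignment satisfies each clause.

x1=False,  x2=True,  x3=True,  x4=False,  x5=True,  x6=True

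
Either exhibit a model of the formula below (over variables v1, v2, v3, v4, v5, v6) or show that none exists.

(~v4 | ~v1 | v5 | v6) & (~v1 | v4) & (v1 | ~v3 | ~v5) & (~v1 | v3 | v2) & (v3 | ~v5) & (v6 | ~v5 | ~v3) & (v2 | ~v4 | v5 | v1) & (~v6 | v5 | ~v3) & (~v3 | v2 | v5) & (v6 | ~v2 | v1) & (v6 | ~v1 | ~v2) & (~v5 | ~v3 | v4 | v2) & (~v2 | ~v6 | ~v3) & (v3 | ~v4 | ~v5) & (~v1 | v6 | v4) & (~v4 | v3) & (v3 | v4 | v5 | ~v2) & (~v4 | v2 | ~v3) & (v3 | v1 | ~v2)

Branch on v1: set v1 = 0.
Branch on v3: set v3 = 0.
(~v5) alone gives v5 = 0.
(~v4) alone gives v4 = 0.
(~v2) alone gives v2 = 0.
No clause remains; v6 is free.

v1 ↦ 0, v2 ↦ 0, v3 ↦ 0, v4 ↦ 0, v5 ↦ 0, v6 ↦ 1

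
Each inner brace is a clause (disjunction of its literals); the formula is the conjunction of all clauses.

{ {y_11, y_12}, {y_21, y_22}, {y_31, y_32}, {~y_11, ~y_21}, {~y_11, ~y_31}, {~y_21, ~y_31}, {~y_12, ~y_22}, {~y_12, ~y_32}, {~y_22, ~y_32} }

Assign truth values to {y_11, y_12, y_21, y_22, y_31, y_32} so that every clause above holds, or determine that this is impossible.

Try y_11 = 1.
From the singleton clause (~y_21), y_21 = 0.
From the singleton clause (y_22), y_22 = 1.
From the singleton clause (~y_31), y_31 = 0.
From the singleton clause (y_32), y_32 = 1.
But (~y_32) is also a unit clause — contradiction.
Undo y_11 and try y_11 = 0.
From the singleton clause (y_12), y_12 = 1.
From the singleton clause (~y_22), y_22 = 0.
From the singleton clause (y_21), y_21 = 1.
From the singleton clause (~y_31), y_31 = 0.
From the singleton clause (y_32), y_32 = 1.
But (~y_32) is also a unit clause — contradiction.
Neither y_11 = 1 nor y_11 = 0 works.

UNSATISFIABLE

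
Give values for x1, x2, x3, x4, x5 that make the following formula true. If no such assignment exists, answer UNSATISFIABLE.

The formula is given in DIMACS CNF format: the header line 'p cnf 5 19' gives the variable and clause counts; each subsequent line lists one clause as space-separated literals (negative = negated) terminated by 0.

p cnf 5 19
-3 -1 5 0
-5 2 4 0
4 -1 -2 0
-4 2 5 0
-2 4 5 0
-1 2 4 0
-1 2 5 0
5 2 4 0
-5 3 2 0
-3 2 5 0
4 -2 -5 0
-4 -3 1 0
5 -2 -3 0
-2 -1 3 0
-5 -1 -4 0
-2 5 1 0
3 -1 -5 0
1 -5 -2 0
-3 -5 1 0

UNSATISFIABLE

Suppose x3 = False.
Suppose x5 = False.
Suppose x4 = False.
(¬x2) alone gives x2 = False.
Now (x2) is unsatisfied and unit — conflict.
Undo x4 and try x4 = True.
(x2) alone gives x2 = True.
(¬x1) alone gives x1 = False.
Now (x1) is unsatisfied and unit — conflict.
Neither x4 = True nor x4 = False works.
Undo x5 and try x5 = True.
(x2) alone gives x2 = True.
(x4) alone gives x4 = True.
(¬x1) alone gives x1 = False.
Now (x1) is unsatisfied and unit — conflict.
Neither x5 = True nor x5 = False works.
Undo x3 and try x3 = True.
Suppose x1 = False.
(¬x4) alone gives x4 = False.
(¬x5) alone gives x5 = False.
(¬x2) alone gives x2 = False.
Now (x2) is unsatisfied and unit — conflict.
Undo x1 and try x1 = True.
(x5) alone gives x5 = True.
(¬x4) alone gives x4 = False.
(x2) alone gives x2 = True.
Now (¬x2) is unsatisfied and unit — conflict.
Neither x1 = True nor x1 = False works.
Neither x3 = True nor x3 = False works.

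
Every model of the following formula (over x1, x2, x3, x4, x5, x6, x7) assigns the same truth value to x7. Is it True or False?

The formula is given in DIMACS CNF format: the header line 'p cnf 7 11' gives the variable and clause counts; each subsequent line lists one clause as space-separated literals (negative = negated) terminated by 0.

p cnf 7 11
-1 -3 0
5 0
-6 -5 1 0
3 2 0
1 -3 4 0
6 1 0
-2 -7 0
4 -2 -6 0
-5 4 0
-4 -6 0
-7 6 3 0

False

Suppose x7 = True.
From the singleton clause (x5), x5 = True.
From the singleton clause (¬x2), x2 = False.
From the singleton clause (x3), x3 = True.
From the singleton clause (¬x1), x1 = False.
From the singleton clause (¬x6), x6 = False.
Now (x6) is unsatisfied and unit — conflict.
So every satisfying assignment has x7 = False.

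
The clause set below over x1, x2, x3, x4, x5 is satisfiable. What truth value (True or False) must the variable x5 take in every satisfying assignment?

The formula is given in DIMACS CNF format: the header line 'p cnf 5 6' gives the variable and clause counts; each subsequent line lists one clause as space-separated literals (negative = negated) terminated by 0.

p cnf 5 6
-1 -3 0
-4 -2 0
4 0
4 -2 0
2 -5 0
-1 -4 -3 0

Suppose x5 = True.
Unit clause (x4) forces x4 = True.
Unit clause (¬x2) forces x2 = False.
That conflicts with the unit clause (x2).
So every satisfying assignment has x5 = False.

False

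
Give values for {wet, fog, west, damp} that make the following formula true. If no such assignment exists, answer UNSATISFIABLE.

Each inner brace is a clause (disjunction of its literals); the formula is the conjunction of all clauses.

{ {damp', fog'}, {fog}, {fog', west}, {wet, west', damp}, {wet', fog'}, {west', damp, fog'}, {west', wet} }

(fog) alone gives fog = 1.
(damp') alone gives damp = 0.
(west) alone gives west = 1.
But (west') is also a unit clause — contradiction.

UNSATISFIABLE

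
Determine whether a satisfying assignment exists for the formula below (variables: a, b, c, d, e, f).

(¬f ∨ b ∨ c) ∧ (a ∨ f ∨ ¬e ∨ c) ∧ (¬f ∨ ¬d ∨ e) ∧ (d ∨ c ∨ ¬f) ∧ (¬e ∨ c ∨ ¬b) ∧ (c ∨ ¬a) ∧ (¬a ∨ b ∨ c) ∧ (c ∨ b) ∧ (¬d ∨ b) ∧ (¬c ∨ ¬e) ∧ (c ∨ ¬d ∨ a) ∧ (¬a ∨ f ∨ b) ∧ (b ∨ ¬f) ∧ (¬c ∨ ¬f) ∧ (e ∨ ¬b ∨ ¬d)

Try c = True.
From the singleton clause (¬e), e = False.
From the singleton clause (¬f), f = False.
Try d = False.
Try a = False.
Every clause is now satisfied; b is unconstrained.
A satisfying assignment: a: False, b: False, c: True, d: False, e: False, f: False.

Satisfiable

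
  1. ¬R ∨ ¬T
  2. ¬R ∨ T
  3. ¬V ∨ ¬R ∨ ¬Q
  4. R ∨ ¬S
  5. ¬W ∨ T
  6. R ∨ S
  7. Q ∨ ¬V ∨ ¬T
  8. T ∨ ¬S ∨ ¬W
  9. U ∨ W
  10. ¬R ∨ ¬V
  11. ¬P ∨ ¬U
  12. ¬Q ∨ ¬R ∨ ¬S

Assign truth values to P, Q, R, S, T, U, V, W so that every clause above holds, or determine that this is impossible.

UNSATISFIABLE

Try R = False.
Unit clause (¬S) forces S = False.
But (S) is also a unit clause — contradiction.
Backtrack on R: now try R = True.
Unit clause (¬T) forces T = False.
But (T) is also a unit clause — contradiction.
Either choice for R ends in contradiction.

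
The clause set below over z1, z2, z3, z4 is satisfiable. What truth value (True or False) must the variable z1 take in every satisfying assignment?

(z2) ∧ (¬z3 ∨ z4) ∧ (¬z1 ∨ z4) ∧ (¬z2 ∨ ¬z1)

Suppose z1 = True.
Unit clause (z2) forces z2 = True.
Now (¬z2) is unsatisfied and unit — conflict.
So every satisfying assignment has z1 = False.

False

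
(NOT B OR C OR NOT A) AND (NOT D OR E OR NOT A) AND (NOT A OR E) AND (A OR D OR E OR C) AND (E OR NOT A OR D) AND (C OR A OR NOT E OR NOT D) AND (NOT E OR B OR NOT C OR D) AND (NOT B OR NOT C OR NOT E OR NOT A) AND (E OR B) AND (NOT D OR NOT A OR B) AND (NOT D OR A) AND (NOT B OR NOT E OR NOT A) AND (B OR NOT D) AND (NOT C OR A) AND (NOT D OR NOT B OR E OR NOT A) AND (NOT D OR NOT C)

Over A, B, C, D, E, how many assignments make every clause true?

There are 2^5 = 32 truth assignments over (A, B, C, D, E).
Split on B. With B = true, the clauses containing B are satisfied and NOT B drops from the rest; 1 of the 2^4 = 16 assignments to the other variables satisfy what remains.
With B = false, by the same count on the reduced clause set, 2 assignments work.
(One model: A=F, B=F, C=F, D=F, E=T.)
Total: 1 + 2 = 3.

3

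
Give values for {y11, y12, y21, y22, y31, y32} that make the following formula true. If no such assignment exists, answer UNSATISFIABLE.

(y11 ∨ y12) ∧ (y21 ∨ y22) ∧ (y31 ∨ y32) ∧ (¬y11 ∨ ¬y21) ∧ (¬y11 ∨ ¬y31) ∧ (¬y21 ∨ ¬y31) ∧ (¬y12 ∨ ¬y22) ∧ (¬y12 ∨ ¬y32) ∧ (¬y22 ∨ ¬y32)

Branch on y11: set y11 = True.
Unit clause (¬y21) forces y21 = False.
Unit clause (y22) forces y22 = True.
Unit clause (¬y31) forces y31 = False.
Unit clause (y32) forces y32 = True.
Now (¬y32) is unsatisfied and unit — conflict.
Backtrack on y11: now try y11 = False.
Unit clause (y12) forces y12 = True.
Unit clause (¬y22) forces y22 = False.
Unit clause (y21) forces y21 = True.
Unit clause (¬y31) forces y31 = False.
Unit clause (y32) forces y32 = True.
Now (¬y32) is unsatisfied and unit — conflict.
Both values of y11 lead to a conflict.

UNSATISFIABLE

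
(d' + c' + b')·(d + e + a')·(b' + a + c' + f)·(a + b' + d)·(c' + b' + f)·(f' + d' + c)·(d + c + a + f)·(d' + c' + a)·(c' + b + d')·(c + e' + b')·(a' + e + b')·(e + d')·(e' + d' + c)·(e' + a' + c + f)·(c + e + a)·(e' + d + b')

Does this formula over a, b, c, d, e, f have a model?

Satisfiable

Suppose e = 1.
Suppose c = 0.
The clause (b') is unit, so b = 0.
The clause (d') is unit, so d = 0.
Suppose a = 1.
The clause (f) is unit, so f = 1.
This assignment satisfies each clause.
A satisfying assignment: a ↦ 1,  b ↦ 0,  c ↦ 0,  d ↦ 0,  e ↦ 1,  f ↦ 1.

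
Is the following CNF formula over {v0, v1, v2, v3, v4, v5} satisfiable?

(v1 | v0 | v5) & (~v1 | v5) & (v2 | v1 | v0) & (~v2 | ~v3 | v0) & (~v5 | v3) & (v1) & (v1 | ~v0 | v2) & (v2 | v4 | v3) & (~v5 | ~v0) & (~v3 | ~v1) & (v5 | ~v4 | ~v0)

From the singleton clause (v1), v1 = 1.
From the singleton clause (v5), v5 = 1.
From the singleton clause (v3), v3 = 1.
But (~v3) is also a unit clause — contradiction.
No assignment satisfies every clause.

No, unsatisfiable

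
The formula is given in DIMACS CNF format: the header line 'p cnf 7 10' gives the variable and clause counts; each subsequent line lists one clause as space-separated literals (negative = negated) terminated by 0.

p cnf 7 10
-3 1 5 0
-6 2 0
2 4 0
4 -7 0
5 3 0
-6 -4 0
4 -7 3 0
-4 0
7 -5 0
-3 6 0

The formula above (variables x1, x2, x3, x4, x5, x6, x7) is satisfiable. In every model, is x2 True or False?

True

Suppose x2 = False.
From the singleton clause (¬x6), x6 = False.
From the singleton clause (x4), x4 = True.
That conflicts with the unit clause (¬x4).
So every satisfying assignment has x2 = True.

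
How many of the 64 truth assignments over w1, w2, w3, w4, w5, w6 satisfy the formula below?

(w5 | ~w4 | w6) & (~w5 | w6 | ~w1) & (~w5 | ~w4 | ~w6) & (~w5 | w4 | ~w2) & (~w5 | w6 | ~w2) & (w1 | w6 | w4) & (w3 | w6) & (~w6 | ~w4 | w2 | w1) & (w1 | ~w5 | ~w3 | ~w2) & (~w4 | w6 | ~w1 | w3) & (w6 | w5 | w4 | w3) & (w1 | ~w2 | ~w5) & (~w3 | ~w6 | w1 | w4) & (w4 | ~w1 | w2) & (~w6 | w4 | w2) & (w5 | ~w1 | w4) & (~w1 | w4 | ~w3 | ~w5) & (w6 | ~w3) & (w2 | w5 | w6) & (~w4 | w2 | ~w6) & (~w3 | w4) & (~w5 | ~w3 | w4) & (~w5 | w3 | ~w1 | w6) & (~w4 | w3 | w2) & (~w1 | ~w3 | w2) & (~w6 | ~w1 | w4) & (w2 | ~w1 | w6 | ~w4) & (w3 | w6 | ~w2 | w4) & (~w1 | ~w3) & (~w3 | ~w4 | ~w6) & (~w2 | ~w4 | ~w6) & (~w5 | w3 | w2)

1

There are 2^6 = 64 truth assignments over (w1, w2, w3, w4, w5, w6).
Split on w6. With w6 = 1, the clauses containing w6 are satisfied and ~w6 drops from the rest; 1 of the 2^5 = 32 assignments to the other variables satisfy what remains.
With w6 = 0, by the same count on the reduced clause set, 0 assignments work.
(One model: w1=F, w2=T, w3=F, w4=F, w5=F, w6=T.)
Total: 1 + 0 = 1.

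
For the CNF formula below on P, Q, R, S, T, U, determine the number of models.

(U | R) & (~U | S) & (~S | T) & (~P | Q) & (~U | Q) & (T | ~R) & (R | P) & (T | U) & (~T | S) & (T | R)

There are 2^6 = 64 truth assignments over (P, Q, R, S, T, U).
Split on S. With S = 1, the clauses containing S are satisfied and ~S drops from the rest; 6 of the 2^5 = 32 assignments to the other variables satisfy what remains.
With S = 0, by the same count on the reduced clause set, 0 assignments work.
Total: 6 + 0 = 6.

6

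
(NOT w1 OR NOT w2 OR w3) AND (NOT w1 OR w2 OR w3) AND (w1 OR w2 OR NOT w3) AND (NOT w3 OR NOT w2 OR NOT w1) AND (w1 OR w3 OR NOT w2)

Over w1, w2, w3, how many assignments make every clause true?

3

There are 2^3 = 8 truth assignments over (w1, w2, w3).
Check each against the 5 clauses (columns in the order w1, w2, w3):
  F F F  ✓ satisfies all
  F F T  ✗ fails (w1 OR w2 OR NOT w3)
  F T F  ✗ fails (w1 OR w3 OR NOT w2)
  F T T  ✓ satisfies all
  T F F  ✗ fails (NOT w1 OR w2 OR w3)
  T F T  ✓ satisfies all
  T T F  ✗ fails (NOT w1 OR NOT w2 OR w3)
  T T T  ✗ fails (NOT w3 OR NOT w2 OR NOT w1)
3 of the 8 rows are models.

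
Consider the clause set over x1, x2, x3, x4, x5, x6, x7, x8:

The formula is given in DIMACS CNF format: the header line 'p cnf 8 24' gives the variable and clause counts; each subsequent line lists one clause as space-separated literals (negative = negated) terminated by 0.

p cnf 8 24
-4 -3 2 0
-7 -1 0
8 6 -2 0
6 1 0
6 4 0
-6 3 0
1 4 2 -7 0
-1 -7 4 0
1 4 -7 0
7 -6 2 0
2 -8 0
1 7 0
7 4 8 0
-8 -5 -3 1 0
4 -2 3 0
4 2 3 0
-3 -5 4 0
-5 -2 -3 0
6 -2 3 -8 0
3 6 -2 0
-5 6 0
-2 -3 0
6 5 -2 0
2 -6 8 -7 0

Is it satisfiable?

Case x7 = False:
From the singleton clause (x1), x1 = True.
Case x6 = False:
From the singleton clause (x4), x4 = True.
From the singleton clause (¬x5), x5 = False.
From the singleton clause (¬x2), x2 = False.
From the singleton clause (¬x3), x3 = False.
From the singleton clause (¬x8), x8 = False.
All clauses are satisfied.
A satisfying assignment: x1=True,  x2=False,  x3=False,  x4=True,  x5=False,  x6=False,  x7=False,  x8=False.

Yes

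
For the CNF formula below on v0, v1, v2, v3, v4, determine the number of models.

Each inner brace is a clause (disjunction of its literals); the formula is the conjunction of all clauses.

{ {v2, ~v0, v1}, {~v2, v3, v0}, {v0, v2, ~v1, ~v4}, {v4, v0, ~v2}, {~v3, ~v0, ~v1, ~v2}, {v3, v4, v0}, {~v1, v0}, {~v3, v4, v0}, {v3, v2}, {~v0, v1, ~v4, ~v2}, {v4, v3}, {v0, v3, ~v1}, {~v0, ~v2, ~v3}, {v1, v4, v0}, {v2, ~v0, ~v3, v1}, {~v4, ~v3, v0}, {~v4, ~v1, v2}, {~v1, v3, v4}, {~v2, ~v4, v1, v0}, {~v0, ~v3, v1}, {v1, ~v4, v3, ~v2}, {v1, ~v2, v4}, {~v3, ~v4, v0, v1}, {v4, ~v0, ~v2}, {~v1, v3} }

There are 2^5 = 32 truth assignments over (v0, v1, v2, v3, v4).
Split on v1. With v1 = 1, the clauses containing v1 are satisfied and ~v1 drops from the rest; 1 of the 2^4 = 16 assignments to the other variables satisfy what remains.
With v1 = 0, by the same count on the reduced clause set, 0 assignments work.
(One model: v0=T, v1=T, v2=F, v3=T, v4=F.)
Total: 1 + 0 = 1.

1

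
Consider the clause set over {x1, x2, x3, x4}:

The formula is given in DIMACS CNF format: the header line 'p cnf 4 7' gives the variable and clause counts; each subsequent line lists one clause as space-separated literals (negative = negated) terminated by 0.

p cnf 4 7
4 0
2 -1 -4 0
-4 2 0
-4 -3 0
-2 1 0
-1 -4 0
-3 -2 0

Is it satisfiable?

Unsatisfiable

From the singleton clause (x4), x4 = True.
From the singleton clause (x2), x2 = True.
From the singleton clause (¬x3), x3 = False.
From the singleton clause (x1), x1 = True.
Now (¬x1) is unsatisfied and unit — conflict.
No assignment satisfies every clause.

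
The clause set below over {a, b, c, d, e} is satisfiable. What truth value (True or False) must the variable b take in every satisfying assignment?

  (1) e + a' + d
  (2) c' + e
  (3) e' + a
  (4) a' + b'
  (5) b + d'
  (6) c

Suppose b = 1.
(a') alone gives a = 0.
(e') alone gives e = 0.
(c') alone gives c = 0.
Now (c) is unsatisfied and unit — conflict.
So every satisfying assignment has b = False.

False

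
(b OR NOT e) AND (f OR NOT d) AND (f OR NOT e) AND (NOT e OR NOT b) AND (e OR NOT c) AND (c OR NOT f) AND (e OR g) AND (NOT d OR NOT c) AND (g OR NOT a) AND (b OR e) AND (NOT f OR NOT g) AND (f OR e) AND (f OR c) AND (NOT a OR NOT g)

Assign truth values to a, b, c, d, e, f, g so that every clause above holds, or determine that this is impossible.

UNSATISFIABLE

Try b = true.
Unit clause (NOT e) forces e = false.
Unit clause (NOT c) forces c = false.
Unit clause (NOT f) forces f = false.
But (f) is also a unit clause — contradiction.
So b must be the other value — set b = false.
Unit clause (NOT e) forces e = false.
But (e) is also a unit clause — contradiction.
Either choice for b ends in contradiction.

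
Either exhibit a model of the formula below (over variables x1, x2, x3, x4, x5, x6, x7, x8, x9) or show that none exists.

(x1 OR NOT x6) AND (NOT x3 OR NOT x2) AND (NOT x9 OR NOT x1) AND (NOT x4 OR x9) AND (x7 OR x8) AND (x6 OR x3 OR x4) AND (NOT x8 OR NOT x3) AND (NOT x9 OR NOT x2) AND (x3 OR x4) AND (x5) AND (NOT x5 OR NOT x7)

From the singleton clause (x5), x5 = true.
From the singleton clause (NOT x7), x7 = false.
From the singleton clause (x8), x8 = true.
From the singleton clause (NOT x3), x3 = false.
From the singleton clause (x4), x4 = true.
From the singleton clause (x9), x9 = true.
From the singleton clause (NOT x1), x1 = false.
From the singleton clause (NOT x6), x6 = false.
From the singleton clause (NOT x2), x2 = false.
All clauses are satisfied.

x1=false,  x2=false,  x3=false,  x4=true,  x5=true,  x6=false,  x7=false,  x8=true,  x9=true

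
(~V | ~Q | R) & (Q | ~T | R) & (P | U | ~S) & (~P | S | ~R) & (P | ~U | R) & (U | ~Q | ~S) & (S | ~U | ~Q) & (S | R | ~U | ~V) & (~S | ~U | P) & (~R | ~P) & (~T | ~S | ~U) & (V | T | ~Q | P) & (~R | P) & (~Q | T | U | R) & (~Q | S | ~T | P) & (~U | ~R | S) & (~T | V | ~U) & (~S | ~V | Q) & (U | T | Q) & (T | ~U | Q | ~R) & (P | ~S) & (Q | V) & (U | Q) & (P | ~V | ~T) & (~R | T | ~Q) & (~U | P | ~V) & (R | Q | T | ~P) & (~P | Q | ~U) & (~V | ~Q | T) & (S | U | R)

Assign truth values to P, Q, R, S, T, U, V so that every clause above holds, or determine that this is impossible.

P: 1, Q: 1, R: 0, S: 1, T: 0, U: 1, V: 0

Case R = 0:
Case V = 0:
(Q) alone gives Q = 1.
Case P = 1:
Case U = 1:
(S) alone gives S = 1.
(~T) alone gives T = 0.
All clauses are satisfied.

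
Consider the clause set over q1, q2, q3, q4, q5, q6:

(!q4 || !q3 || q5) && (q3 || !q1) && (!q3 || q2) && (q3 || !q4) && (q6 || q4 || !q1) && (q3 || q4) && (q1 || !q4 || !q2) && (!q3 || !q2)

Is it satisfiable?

Try q3 = true.
(q2) alone gives q2 = true.
That conflicts with the unit clause (!q2).
So q3 must be the other value — set q3 = false.
(!q1) alone gives q1 = false.
(!q4) alone gives q4 = false.
That conflicts with the unit clause (q4).
Either choice for q3 ends in contradiction.
No assignment satisfies every clause.

No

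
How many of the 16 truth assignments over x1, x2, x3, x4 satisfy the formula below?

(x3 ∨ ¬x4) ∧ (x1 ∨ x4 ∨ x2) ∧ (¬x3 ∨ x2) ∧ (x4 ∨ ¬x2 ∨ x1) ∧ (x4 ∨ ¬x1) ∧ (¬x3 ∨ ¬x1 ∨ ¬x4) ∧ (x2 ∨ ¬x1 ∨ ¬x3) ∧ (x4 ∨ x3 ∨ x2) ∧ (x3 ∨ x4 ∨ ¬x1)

1

There are 2^4 = 16 truth assignments over (x1, x2, x3, x4).
Check each against the 9 clauses (columns in the order x1, x2, x3, x4):
  F F F F  ✗ fails (x1 ∨ x4 ∨ x2)
  F F F T  ✗ fails (x3 ∨ ¬x4)
  F F T F  ✗ fails (x1 ∨ x4 ∨ x2)
  F F T T  ✗ fails (¬x3 ∨ x2)
  F T F F  ✗ fails (x4 ∨ ¬x2 ∨ x1)
  F T F T  ✗ fails (x3 ∨ ¬x4)
  F T T F  ✗ fails (x4 ∨ ¬x2 ∨ x1)
  F T T T  ✓ satisfies all
  T F F F  ✗ fails (x4 ∨ ¬x1)
  T F F T  ✗ fails (x3 ∨ ¬x4)
  T F T F  ✗ fails (¬x3 ∨ x2)
  T F T T  ✗ fails (¬x3 ∨ x2)
  T T F F  ✗ fails (x4 ∨ ¬x1)
  T T F T  ✗ fails (x3 ∨ ¬x4)
  T T T F  ✗ fails (x4 ∨ ¬x1)
  T T T T  ✗ fails (¬x3 ∨ ¬x1 ∨ ¬x4)
1 of the 16 rows is a model.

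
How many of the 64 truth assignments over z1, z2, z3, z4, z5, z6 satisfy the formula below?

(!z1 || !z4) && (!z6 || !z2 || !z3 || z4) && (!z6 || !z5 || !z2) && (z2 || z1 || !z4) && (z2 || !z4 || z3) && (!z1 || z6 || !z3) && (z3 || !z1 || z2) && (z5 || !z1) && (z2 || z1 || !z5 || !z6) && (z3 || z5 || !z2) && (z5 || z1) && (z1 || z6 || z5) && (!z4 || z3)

7

There are 2^6 = 64 truth assignments over (z1, z2, z3, z4, z5, z6).
Split on z2. With z2 = true, the clauses containing z2 are satisfied and !z2 drops from the rest; 4 of the 2^5 = 32 assignments to the other variables satisfy what remains.
With z2 = false, by the same count on the reduced clause set, 3 assignments work.
(One model: z1=F, z2=F, z3=F, z4=F, z5=T, z6=F.)
Total: 4 + 3 = 7.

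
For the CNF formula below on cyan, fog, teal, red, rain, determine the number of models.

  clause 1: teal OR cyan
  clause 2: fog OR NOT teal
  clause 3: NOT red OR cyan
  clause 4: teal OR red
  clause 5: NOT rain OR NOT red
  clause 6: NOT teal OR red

There are 2^5 = 32 truth assignments over (cyan, fog, teal, red, rain).
Split on red. With red = true, the clauses containing red are satisfied and NOT red drops from the rest; 3 of the 2^4 = 16 assignments to the other variables satisfy what remains.
With red = false, by the same count on the reduced clause set, 0 assignments work.
Total: 3 + 0 = 3.

3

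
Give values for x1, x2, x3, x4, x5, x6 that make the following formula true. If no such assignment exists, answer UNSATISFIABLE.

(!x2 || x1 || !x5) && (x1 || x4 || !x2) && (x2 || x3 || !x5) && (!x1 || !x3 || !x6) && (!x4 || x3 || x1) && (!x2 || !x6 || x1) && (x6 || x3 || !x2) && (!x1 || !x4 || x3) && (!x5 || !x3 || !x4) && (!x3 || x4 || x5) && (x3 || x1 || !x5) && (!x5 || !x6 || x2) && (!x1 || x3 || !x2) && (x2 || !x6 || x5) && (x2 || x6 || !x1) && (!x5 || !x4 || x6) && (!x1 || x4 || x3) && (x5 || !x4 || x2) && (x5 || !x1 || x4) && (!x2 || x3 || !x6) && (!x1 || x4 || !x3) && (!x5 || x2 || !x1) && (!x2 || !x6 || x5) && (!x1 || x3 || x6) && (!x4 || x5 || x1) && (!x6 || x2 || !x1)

Branch on x2: set x2 = false.
Branch on x3: set x3 = true.
Branch on x1: set x1 = false.
Branch on x5: set x5 = true.
The clause (!x4) is unit, so x4 = false.
The clause (!x6) is unit, so x6 = false.
This assignment satisfies each clause.

x1: false, x2: false, x3: true, x4: false, x5: true, x6: false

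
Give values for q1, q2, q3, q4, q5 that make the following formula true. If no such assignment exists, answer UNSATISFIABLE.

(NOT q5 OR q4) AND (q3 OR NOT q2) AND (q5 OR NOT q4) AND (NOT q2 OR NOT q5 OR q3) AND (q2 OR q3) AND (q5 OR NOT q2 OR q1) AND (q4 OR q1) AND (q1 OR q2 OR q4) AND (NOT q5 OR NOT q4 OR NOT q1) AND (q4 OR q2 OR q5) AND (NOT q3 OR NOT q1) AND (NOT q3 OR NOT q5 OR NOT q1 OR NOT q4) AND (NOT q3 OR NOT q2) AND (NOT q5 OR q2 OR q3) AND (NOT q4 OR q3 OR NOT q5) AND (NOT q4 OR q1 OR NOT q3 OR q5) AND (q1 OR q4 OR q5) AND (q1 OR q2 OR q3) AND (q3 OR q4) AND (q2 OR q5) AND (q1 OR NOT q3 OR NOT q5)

Try q5 = false.
Unit clause (NOT q4) forces q4 = false.
Unit clause (q1) forces q1 = true.
Unit clause (q2) forces q2 = true.
Unit clause (q3) forces q3 = true.
But (NOT q3) is also a unit clause — contradiction.
So q5 must be the other value — set q5 = true.
Unit clause (q4) forces q4 = true.
Unit clause (NOT q1) forces q1 = false.
Unit clause (q3) forces q3 = true.
But (NOT q3) is also a unit clause — contradiction.
Both values of q5 lead to a conflict.

UNSATISFIABLE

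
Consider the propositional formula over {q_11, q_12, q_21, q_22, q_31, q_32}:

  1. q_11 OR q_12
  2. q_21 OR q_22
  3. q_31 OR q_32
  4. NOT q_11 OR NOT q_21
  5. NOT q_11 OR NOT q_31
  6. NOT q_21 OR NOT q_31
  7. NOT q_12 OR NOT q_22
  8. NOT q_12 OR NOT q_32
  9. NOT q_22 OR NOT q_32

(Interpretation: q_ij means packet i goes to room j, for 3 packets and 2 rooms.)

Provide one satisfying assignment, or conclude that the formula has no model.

Try q_11 = true.
From the singleton clause (NOT q_21), q_21 = false.
From the singleton clause (q_22), q_22 = true.
From the singleton clause (NOT q_31), q_31 = false.
From the singleton clause (q_32), q_32 = true.
But (NOT q_32) is also a unit clause — contradiction.
Backtrack on q_11: now try q_11 = false.
From the singleton clause (q_12), q_12 = true.
From the singleton clause (NOT q_22), q_22 = false.
From the singleton clause (q_21), q_21 = true.
From the singleton clause (NOT q_31), q_31 = false.
From the singleton clause (q_32), q_32 = true.
But (NOT q_32) is also a unit clause — contradiction.
Neither q_11 = true nor q_11 = false works.

UNSATISFIABLE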